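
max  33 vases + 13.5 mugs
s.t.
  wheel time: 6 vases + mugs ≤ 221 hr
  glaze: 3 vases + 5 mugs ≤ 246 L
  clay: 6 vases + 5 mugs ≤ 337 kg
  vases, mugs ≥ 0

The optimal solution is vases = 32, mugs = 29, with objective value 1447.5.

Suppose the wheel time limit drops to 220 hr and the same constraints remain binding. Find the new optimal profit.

1444

Check each constraint at x*: wheel time 221/221 (tight); glaze 241/246 (slack 5); clay 337/337 (tight).
Slack constraints have shadow price 0 (complementary slackness).
The binding rows give the dual system: 6·y_wheel time + 6·y_clay = 33 and 1·y_wheel time + 5·y_clay = 13.5.
This yields shadow prices y_wheel time = 3.5, y_clay = 2.
Δz = y_wheel time·Δb = 3.5 × (-1) = -3.5, so new z* = 1447.5 − 3.5 = 1444.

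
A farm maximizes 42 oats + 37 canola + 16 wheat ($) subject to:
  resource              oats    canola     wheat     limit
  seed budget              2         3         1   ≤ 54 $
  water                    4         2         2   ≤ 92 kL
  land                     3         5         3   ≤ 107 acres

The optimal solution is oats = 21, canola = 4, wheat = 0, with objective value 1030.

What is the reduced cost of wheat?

-5

Check each constraint at x*: seed budget 54/54 (tight); water 92/92 (tight); land 83/107 (slack 24).
Since land is not tight, its dual is 0.
From A_Bᵀ y = c: 2·y_seed budget + 4·y_water = 42; 3·y_seed budget + 2·y_water = 37.
Solving: y_seed budget = 8, y_water = 6.5.
Reduced cost of wheat: c₃ − yᵀa₃ = 16 − (8·1 + 6.5·2) = 16 − 21 = -5.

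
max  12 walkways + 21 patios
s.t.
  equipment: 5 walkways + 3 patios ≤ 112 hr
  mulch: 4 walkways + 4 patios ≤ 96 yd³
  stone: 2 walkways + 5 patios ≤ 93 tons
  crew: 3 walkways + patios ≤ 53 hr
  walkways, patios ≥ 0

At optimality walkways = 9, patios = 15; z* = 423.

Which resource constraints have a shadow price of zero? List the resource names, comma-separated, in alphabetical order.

crew, equipment

equipment: 90/112 (slack 22)
mulch: 96/96 (binding)
stone: 93/93 (binding)
crew: 42/53 (slack 11)
By complementary slackness, a constraint with positive slack has shadow price 0 → crew, equipment.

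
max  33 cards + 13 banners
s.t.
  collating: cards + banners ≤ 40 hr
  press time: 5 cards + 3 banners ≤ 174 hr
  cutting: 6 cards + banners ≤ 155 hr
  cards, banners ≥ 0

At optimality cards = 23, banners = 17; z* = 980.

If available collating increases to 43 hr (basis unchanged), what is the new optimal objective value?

At the optimum: collating uses 40 of 40 (binding); press time uses 166 of 174 (slack = 8); cutting uses 155 of 155 (binding).
Slack constraints have shadow price 0 (complementary slackness).
Dual feasibility on the basic columns requires 1·y_collating + 6·y_cutting = 33, 1·y_collating + 1·y_cutting = 13.
This yields shadow prices y_collating = 9, y_cutting = 4.
Δz = y_collating·Δb = 9 × (3) = 27, so new z* = 980 + 27 = 1007.

1007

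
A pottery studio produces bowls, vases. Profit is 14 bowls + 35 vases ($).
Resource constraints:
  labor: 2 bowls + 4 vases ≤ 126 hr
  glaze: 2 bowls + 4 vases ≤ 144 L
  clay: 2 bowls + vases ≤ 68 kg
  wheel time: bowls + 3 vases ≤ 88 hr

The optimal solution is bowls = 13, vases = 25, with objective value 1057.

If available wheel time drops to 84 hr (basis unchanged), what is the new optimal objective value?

1029

At the optimum: labor uses 126 of 126 (binding); glaze uses 126 of 144 (slack = 18); clay uses 51 of 68 (slack = 17); wheel time uses 88 of 88 (binding).
Slack constraints have shadow price 0 (complementary slackness).
The binding rows give the dual system: 2·y_labor + 1·y_wheel time = 14 and 4·y_labor + 3·y_wheel time = 35.
Solving: y_labor = 3.5, y_wheel time = 7.
Δz = y_wheel time·Δb = 7 × (-4) = -28, so new z* = 1057 − 28 = 1029.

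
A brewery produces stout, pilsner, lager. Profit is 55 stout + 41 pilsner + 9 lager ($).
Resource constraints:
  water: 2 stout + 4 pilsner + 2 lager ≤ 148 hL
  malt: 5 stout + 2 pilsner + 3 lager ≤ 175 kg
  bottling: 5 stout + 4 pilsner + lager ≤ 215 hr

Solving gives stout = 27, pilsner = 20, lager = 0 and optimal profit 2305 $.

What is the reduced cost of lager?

Check each constraint at x*: water 134/148 (slack 14); malt 175/175 (tight); bottling 215/215 (tight).
Slack constraints have shadow price 0 (complementary slackness).
From A_Bᵀ y = c: 5·y_malt + 5·y_bottling = 55; 2·y_malt + 4·y_bottling = 41.
→ y_malt = 1.5 and y_bottling = 9.5.
Reduced cost of lager: c₃ − yᵀa₃ = 9 − (1.5·3 + 9.5·1) = 9 − 14 = -5.

-5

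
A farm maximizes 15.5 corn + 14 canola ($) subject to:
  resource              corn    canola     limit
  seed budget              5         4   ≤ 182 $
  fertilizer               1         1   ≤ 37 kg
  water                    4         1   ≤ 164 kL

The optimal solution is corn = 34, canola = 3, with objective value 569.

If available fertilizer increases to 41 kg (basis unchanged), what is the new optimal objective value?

At the optimum: seed budget uses 182 of 182 (binding); fertilizer uses 37 of 37 (binding); water uses 139 of 164 (slack = 25).
Slack constraints have shadow price 0 (complementary slackness).
The binding rows give the dual system: 5·y_seed budget + 1·y_fertilizer = 15.5 and 4·y_seed budget + 1·y_fertilizer = 14.
Solving: y_seed budget = 1.5, y_fertilizer = 8.
Δz = y_fertilizer·Δb = 8 × (4) = 32, so new z* = 569 + 32 = 601.

601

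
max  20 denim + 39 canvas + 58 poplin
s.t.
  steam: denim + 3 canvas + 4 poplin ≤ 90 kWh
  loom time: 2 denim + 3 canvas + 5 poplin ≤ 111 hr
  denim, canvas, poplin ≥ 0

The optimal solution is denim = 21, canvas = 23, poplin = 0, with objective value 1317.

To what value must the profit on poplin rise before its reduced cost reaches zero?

Check each constraint at x*: steam 90/90 (tight); loom time 111/111 (tight).
The binding rows give the dual system: 1·y_steam + 2·y_loom time = 20 and 3·y_steam + 3·y_loom time = 39.
→ y_steam = 6 and y_loom time = 7.
poplin enters the basis when its profit ≥ yᵀa₃ = 6·4 + 7·5 = 59.

59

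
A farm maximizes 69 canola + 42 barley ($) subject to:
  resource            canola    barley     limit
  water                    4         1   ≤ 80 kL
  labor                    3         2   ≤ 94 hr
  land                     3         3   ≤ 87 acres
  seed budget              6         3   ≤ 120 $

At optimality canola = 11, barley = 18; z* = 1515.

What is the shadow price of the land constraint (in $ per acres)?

Check each constraint at x*: water 62/80 (slack 18); labor 69/94 (slack 25); land 87/87 (tight); seed budget 120/120 (tight).
Slack constraints have shadow price 0 (complementary slackness).
From A_Bᵀ y = c: 3·y_land + 6·y_seed budget = 69; 3·y_land + 3·y_seed budget = 42.
This yields shadow prices y_land = 5, y_seed budget = 9.
Shadow price of land = 5.

5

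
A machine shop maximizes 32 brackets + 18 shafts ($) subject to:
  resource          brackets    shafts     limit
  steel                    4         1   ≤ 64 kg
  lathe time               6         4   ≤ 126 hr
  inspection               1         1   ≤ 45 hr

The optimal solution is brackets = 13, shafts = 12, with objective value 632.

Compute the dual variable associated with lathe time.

Binding: steel and lathe time. Non-binding: inspection (20 unused).
Since inspection is not tight, its dual is 0.
Dual feasibility on the basic columns requires 4·y_steel + 6·y_lathe time = 32, 1·y_steel + 4·y_lathe time = 18.
This yields shadow prices y_steel = 2, y_lathe time = 4.
Shadow price of lathe time = 4.

4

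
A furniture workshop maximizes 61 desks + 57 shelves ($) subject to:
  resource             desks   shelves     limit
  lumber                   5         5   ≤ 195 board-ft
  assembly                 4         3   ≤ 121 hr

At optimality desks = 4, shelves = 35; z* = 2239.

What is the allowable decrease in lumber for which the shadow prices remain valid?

43.75

Binding constraints: lumber, assembly. The basis is B = [[5,5],[4,3]] with det -5.
Per unit decrease in lumber, x* moves by d = (0.6, -0.8).
The basis stays optimal until shelves reaches 0; allowable decrease = 43.75 board-ft.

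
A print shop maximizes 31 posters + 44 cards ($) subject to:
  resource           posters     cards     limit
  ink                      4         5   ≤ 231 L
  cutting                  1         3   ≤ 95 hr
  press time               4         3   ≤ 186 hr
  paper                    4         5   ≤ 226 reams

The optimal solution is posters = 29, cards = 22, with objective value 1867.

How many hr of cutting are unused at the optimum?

cutting used = 1·29 + 3·22 = 95; slack = 95 − 95 = 0.

0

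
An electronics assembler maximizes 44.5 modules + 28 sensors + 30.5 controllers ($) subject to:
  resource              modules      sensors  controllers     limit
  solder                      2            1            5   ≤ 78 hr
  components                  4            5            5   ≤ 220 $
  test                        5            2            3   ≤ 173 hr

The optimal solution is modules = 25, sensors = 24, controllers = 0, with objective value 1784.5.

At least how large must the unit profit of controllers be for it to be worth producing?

At the optimum: solder uses 74 of 78 (slack = 4); components uses 220 of 220 (binding); test uses 173 of 173 (binding).
Since solder is not tight, its dual is 0.
The binding rows give the dual system: 4·y_components + 5·y_test = 44.5 and 5·y_components + 2·y_test = 28.
→ y_components = 3 and y_test = 6.5.
controllers enters the basis when its profit ≥ yᵀa₃ = 3·5 + 6.5·3 = 34.5.

34.5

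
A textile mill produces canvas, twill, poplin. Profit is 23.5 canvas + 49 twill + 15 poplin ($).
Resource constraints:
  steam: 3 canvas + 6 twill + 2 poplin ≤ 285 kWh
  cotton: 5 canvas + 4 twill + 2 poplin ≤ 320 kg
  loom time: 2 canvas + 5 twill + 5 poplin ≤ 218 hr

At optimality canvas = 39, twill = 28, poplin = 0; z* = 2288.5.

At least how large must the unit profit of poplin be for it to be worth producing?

23

At the optimum: steam uses 285 of 285 (binding); cotton uses 307 of 320 (slack = 13); loom time uses 218 of 218 (binding).
By complementary slackness, y = 0 for the non-binding constraint.
Dual feasibility on the basic columns requires 3·y_steam + 2·y_loom time = 23.5, 6·y_steam + 5·y_loom time = 49.
→ y_steam = 6.5 and y_loom time = 2.
poplin enters the basis when its profit ≥ yᵀa₃ = 6.5·2 + 2·5 = 23.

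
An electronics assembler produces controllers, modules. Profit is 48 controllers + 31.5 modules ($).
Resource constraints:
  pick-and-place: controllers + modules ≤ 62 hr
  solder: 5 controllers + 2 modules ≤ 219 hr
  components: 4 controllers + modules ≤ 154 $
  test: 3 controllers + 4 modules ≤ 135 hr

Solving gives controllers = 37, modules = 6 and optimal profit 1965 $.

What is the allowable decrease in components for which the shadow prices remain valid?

120.25

Binding constraints: components, test. The basis is B = [[4,1],[3,4]] with det 13.
Per unit decrease in components, x* moves by d = (-0.3077, 0.2308).
The basis stays optimal until controllers reaches 0; allowable decrease = 120.25 $.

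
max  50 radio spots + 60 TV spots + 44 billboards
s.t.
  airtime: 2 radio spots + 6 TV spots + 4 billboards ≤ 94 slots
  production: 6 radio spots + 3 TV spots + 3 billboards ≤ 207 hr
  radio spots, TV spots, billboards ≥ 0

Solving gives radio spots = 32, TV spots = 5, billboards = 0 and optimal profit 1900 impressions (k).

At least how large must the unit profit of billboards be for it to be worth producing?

At the optimum: airtime uses 94 of 94 (binding); production uses 207 of 207 (binding).
The binding rows give the dual system: 2·y_airtime + 6·y_production = 50 and 6·y_airtime + 3·y_production = 60.
Solving: y_airtime = 7, y_production = 6.
billboards enters the basis when its profit ≥ yᵀa₃ = 7·4 + 6·3 = 46.

46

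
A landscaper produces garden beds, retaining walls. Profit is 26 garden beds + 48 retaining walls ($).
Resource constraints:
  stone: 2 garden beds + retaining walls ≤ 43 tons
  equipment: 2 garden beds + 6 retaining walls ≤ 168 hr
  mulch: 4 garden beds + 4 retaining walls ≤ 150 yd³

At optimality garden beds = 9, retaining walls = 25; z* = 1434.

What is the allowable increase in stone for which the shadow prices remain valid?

8.75

Binding constraints: stone, equipment. The basis is B = [[2,1],[2,6]] with det 10.
Per unit increase in stone, x* moves by d = (0.6, -0.2).
The basis stays optimal until mulch becomes binding; allowable increase = 8.75 tons.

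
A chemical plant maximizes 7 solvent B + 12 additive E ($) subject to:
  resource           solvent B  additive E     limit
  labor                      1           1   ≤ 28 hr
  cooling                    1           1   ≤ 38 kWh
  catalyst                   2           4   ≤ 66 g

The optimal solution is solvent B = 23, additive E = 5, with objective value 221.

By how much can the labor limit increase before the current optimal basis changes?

5

Binding constraints: labor, catalyst. The basis is B = [[1,1],[2,4]] with det 2.
Per unit increase in labor, x* moves by d = (2, -1).
The basis stays optimal until additive E reaches 0; allowable increase = 5 hr.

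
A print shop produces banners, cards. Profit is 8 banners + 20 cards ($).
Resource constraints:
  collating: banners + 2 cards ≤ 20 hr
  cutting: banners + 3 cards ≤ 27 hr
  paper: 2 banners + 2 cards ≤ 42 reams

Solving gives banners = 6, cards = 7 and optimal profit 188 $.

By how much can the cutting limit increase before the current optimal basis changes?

3

Binding constraints: collating, cutting. The basis is B = [[1,2],[1,3]] with det 1.
Per unit increase in cutting, x* moves by d = (-2, 1).
The basis stays optimal until banners reaches 0; allowable increase = 3 hr.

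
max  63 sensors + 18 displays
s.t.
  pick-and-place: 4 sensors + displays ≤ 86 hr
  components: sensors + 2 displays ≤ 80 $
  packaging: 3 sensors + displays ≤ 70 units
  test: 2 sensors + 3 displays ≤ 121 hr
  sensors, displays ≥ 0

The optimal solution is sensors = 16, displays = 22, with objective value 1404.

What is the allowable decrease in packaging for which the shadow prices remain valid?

Binding constraints: pick-and-place, packaging. The basis is B = [[4,1],[3,1]] with det 1.
Per unit decrease in packaging, x* moves by d = (1, -4).
The basis stays optimal until displays reaches 0; allowable decrease = 5.5 units.

5.5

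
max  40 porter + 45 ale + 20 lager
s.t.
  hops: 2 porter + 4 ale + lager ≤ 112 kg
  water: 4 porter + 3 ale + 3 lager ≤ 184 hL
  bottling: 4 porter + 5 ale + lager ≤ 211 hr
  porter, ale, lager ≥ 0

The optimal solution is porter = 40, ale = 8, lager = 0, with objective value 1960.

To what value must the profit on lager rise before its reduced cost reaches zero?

Binding: hops and water. Non-binding: bottling (11 unused).
By complementary slackness, y = 0 for the non-binding constraint.
Dual feasibility on the basic columns requires 2·y_hops + 4·y_water = 40, 4·y_hops + 3·y_water = 45.
This yields shadow prices y_hops = 6, y_water = 7.
lager enters the basis when its profit ≥ yᵀa₃ = 6·1 + 7·3 = 27.

27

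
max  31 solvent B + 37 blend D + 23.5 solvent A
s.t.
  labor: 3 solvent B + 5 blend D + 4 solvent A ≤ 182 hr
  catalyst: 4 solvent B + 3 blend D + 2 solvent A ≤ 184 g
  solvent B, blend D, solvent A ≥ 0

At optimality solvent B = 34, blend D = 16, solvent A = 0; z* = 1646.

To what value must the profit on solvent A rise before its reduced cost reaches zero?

Check each constraint at x*: labor 182/182 (tight); catalyst 184/184 (tight).
Dual feasibility on the basic columns requires 3·y_labor + 4·y_catalyst = 31, 5·y_labor + 3·y_catalyst = 37.
Solving: y_labor = 5, y_catalyst = 4.
solvent A enters the basis when its profit ≥ yᵀa₃ = 5·4 + 4·2 = 28.

28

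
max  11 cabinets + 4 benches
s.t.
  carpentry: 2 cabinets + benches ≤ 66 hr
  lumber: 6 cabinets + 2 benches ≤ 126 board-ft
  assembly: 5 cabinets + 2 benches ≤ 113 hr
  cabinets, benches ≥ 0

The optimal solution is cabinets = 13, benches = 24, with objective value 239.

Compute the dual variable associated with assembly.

1

Check each constraint at x*: carpentry 50/66 (slack 16); lumber 126/126 (tight); assembly 113/113 (tight).
Slack constraints have shadow price 0 (complementary slackness).
Dual feasibility on the basic columns requires 6·y_lumber + 5·y_assembly = 11, 2·y_lumber + 2·y_assembly = 4.
This yields shadow prices y_lumber = 1, y_assembly = 1.
Shadow price of assembly = 1.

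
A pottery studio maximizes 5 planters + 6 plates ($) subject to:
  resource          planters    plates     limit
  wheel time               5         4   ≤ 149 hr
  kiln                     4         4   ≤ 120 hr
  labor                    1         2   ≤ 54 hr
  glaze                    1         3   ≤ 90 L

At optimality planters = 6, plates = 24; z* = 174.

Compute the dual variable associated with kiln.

Check each constraint at x*: wheel time 126/149 (slack 23); kiln 120/120 (tight); labor 54/54 (tight); glaze 78/90 (slack 12).
Since wheel time, glaze are not tight, their duals are 0.
The binding rows give the dual system: 4·y_kiln + 1·y_labor = 5 and 4·y_kiln + 2·y_labor = 6.
Solving: y_kiln = 1, y_labor = 1.
Shadow price of kiln = 1.

1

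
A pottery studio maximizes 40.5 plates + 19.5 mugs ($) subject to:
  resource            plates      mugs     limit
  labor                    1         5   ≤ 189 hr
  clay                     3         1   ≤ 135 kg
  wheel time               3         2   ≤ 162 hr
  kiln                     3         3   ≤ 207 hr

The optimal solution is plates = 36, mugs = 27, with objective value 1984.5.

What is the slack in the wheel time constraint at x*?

0

wheel time used = 3·36 + 2·27 = 162; slack = 162 − 162 = 0.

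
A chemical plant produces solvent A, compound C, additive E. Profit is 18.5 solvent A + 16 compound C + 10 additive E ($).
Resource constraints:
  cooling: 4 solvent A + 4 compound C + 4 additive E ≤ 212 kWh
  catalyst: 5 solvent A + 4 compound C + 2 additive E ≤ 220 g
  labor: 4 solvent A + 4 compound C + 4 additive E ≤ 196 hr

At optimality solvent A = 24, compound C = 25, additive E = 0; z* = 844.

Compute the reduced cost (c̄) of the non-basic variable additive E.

Binding: catalyst and labor. Non-binding: cooling (16 unused).
By complementary slackness, y = 0 for the non-binding constraint.
Dual feasibility on the basic columns requires 5·y_catalyst + 4·y_labor = 18.5, 4·y_catalyst + 4·y_labor = 16.
→ y_catalyst = 2.5 and y_labor = 1.5.
Reduced cost of additive E: c₃ − yᵀa₃ = 10 − (2.5·2 + 1.5·4) = 10 − 11 = -1.

-1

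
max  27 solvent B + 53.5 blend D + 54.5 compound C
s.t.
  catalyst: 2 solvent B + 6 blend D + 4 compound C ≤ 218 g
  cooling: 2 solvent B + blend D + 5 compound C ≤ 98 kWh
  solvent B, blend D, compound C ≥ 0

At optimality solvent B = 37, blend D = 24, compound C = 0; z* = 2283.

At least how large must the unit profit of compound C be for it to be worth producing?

At the optimum: catalyst uses 218 of 218 (binding); cooling uses 98 of 98 (binding).
Dual feasibility on the basic columns requires 2·y_catalyst + 2·y_cooling = 27, 6·y_catalyst + 1·y_cooling = 53.5.
→ y_catalyst = 8 and y_cooling = 5.5.
compound C enters the basis when its profit ≥ yᵀa₃ = 8·4 + 5.5·5 = 59.5.

59.5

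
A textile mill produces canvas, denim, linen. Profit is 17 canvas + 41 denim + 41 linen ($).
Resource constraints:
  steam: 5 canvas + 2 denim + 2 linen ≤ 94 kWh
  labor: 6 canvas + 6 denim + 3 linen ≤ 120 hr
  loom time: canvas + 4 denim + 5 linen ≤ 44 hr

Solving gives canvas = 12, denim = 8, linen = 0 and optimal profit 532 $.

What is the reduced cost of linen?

Check each constraint at x*: steam 76/94 (slack 18); labor 120/120 (tight); loom time 44/44 (tight).
Since steam is not tight, its dual is 0.
From A_Bᵀ y = c: 6·y_labor + 1·y_loom time = 17; 6·y_labor + 4·y_loom time = 41.
→ y_labor = 1.5 and y_loom time = 8.
Reduced cost of linen: c₃ − yᵀa₃ = 41 − (1.5·3 + 8·5) = 41 − 44.5 = -3.5.

-3.5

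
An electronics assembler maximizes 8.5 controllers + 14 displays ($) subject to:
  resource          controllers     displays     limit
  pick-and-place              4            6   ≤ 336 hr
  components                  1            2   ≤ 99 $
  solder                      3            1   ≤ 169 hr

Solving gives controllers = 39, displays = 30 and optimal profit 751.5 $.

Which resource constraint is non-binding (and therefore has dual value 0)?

solder

pick-and-place: 336/336 (binding)
components: 99/99 (binding)
solder: 147/169 (slack 22)
By complementary slackness, a constraint with positive slack has shadow price 0 → solder.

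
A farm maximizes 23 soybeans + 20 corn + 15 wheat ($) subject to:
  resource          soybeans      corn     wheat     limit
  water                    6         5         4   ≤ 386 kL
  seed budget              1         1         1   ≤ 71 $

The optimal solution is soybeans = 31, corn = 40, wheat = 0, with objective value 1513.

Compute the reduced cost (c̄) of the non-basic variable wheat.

Check each constraint at x*: water 386/386 (tight); seed budget 71/71 (tight).
From A_Bᵀ y = c: 6·y_water + 1·y_seed budget = 23; 5·y_water + 1·y_seed budget = 20.
→ y_water = 3 and y_seed budget = 5.
Reduced cost of wheat: c₃ − yᵀa₃ = 15 − (3·4 + 5·1) = 15 − 17 = -2.

-2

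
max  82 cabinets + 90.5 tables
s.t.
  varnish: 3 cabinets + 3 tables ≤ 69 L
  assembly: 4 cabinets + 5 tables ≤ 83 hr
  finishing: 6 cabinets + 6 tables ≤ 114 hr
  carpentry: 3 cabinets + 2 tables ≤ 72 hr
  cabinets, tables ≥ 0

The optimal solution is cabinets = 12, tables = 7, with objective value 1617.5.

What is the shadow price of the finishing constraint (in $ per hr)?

Binding: assembly and finishing. Non-binding: varnish (12 unused), carpentry (22 unused).
Slack constraints have shadow price 0 (complementary slackness).
Dual feasibility on the basic columns requires 4·y_assembly + 6·y_finishing = 82, 5·y_assembly + 6·y_finishing = 90.5.
This yields shadow prices y_assembly = 8.5, y_finishing = 8.
Shadow price of finishing = 8.

8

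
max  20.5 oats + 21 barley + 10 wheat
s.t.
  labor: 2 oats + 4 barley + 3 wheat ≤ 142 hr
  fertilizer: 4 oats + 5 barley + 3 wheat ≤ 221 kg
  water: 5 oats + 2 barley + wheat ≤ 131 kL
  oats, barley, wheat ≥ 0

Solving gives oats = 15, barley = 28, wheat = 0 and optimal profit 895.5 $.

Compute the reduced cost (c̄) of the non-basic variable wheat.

-4.5

Check each constraint at x*: labor 142/142 (tight); fertilizer 200/221 (slack 21); water 131/131 (tight).
Slack constraints have shadow price 0 (complementary slackness).
Dual feasibility on the basic columns requires 2·y_labor + 5·y_water = 20.5, 4·y_labor + 2·y_water = 21.
This yields shadow prices y_labor = 4, y_water = 2.5.
Reduced cost of wheat: c₃ − yᵀa₃ = 10 − (4·3 + 2.5·1) = 10 − 14.5 = -4.5.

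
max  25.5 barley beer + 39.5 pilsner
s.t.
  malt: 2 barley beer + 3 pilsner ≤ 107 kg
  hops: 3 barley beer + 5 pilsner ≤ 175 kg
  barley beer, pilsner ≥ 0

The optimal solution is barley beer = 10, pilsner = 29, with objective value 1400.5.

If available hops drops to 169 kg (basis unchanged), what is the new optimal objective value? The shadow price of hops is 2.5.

Δb = -6, so new z* = 1400.5 + (2.5)·(-6) = 1400.5 − 15 = 1385.5.

1385.5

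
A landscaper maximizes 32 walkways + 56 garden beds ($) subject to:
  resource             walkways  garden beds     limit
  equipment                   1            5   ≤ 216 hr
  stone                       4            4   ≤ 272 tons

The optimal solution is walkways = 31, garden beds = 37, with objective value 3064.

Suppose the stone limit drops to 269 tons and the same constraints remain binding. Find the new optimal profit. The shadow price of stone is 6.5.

3044.5

Δb = -3, so new z* = 3064 + (6.5)·(-3) = 3064 − 19.5 = 3044.5.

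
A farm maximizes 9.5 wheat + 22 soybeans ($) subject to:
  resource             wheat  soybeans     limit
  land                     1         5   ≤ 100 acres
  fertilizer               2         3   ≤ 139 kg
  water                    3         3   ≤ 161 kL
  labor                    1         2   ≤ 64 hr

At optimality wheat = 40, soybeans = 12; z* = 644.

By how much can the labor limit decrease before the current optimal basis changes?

24

Binding constraints: land, labor. The basis is B = [[1,5],[1,2]] with det -3.
Per unit decrease in labor, x* moves by d = (-1.6667, 0.3333).
The basis stays optimal until wheat reaches 0; allowable decrease = 24 hr.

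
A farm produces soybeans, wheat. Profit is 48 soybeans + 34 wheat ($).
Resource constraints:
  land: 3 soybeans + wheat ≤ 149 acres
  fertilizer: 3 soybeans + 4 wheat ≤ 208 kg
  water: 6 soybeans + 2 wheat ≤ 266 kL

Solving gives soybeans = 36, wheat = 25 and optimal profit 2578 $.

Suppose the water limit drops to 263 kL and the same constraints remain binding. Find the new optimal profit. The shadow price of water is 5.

2563

Δb = -3, so new z* = 2578 + (5)·(-3) = 2578 − 15 = 2563.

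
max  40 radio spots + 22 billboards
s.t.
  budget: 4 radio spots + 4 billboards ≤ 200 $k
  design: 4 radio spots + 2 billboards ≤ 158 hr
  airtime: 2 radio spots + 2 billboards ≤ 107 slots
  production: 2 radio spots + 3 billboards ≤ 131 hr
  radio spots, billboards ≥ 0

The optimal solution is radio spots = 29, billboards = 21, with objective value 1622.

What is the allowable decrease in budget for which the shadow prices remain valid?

Binding constraints: budget, design. The basis is B = [[4,4],[4,2]] with det -8.
Per unit decrease in budget, x* moves by d = (0.25, -0.5).
The basis stays optimal until billboards reaches 0; allowable decrease = 42 $k.

42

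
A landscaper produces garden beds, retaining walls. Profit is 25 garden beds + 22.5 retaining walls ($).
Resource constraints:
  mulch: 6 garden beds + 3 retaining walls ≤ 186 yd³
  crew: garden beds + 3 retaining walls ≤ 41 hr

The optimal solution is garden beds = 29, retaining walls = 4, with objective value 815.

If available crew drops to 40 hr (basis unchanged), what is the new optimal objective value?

At the optimum: mulch uses 186 of 186 (binding); crew uses 41 of 41 (binding).
The binding rows give the dual system: 6·y_mulch + 1·y_crew = 25 and 3·y_mulch + 3·y_crew = 22.5.
This yields shadow prices y_mulch = 3.5, y_crew = 4.
Δz = y_crew·Δb = 4 × (-1) = -4, so new z* = 815 − 4 = 811.

811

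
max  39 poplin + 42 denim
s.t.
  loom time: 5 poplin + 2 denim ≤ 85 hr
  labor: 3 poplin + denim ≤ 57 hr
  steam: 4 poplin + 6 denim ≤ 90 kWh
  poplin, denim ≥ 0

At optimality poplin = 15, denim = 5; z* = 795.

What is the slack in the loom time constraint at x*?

0

loom time used = 5·15 + 2·5 = 85; slack = 85 − 85 = 0.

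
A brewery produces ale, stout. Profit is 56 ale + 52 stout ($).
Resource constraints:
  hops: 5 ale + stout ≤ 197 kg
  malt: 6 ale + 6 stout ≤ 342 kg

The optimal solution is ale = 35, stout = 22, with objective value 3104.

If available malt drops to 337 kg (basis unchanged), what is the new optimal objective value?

3061.5

Both hops and malt are binding at x*.
The binding rows give the dual system: 5·y_hops + 6·y_malt = 56 and 1·y_hops + 6·y_malt = 52.
→ y_hops = 1 and y_malt = 8.5.
Δz = y_malt·Δb = 8.5 × (-5) = -42.5, so new z* = 3104 − 42.5 = 3061.5.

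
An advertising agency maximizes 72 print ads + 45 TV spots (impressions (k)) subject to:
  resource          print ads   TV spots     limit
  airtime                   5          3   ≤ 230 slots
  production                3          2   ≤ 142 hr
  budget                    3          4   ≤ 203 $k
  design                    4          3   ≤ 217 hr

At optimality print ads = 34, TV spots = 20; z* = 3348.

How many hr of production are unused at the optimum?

production used = 3·34 + 2·20 = 142; slack = 142 − 142 = 0.

0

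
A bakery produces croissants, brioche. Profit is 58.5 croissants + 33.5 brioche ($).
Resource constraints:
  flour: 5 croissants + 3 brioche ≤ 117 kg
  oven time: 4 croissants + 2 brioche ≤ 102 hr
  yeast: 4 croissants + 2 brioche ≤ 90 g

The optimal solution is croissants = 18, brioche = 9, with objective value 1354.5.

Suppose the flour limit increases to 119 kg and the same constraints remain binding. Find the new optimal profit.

1371.5

Check each constraint at x*: flour 117/117 (tight); oven time 90/102 (slack 12); yeast 90/90 (tight).
By complementary slackness, y = 0 for the non-binding constraint.
The binding rows give the dual system: 5·y_flour + 4·y_yeast = 58.5 and 3·y_flour + 2·y_yeast = 33.5.
→ y_flour = 8.5 and y_yeast = 4.
Δz = y_flour·Δb = 8.5 × (2) = 17, so new z* = 1354.5 + 17 = 1371.5.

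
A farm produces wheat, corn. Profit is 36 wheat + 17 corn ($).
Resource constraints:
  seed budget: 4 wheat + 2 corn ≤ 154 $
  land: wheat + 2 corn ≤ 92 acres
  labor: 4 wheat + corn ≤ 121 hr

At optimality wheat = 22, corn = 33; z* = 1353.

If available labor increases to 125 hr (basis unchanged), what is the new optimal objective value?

Check each constraint at x*: seed budget 154/154 (tight); land 88/92 (slack 4); labor 121/121 (tight).
By complementary slackness, y = 0 for the non-binding constraint.
From A_Bᵀ y = c: 4·y_seed budget + 4·y_labor = 36; 2·y_seed budget + 1·y_labor = 17.
Solving: y_seed budget = 8, y_labor = 1.
Δz = y_labor·Δb = 1 × (4) = 4, so new z* = 1353 + 4 = 1357.

1357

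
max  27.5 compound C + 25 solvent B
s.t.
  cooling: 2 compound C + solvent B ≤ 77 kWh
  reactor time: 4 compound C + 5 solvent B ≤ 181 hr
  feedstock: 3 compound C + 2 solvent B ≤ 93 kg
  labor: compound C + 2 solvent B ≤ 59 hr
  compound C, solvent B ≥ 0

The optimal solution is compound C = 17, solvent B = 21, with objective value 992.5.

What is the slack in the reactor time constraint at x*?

8

reactor time used = 4·17 + 5·21 = 173; slack = 181 − 173 = 8.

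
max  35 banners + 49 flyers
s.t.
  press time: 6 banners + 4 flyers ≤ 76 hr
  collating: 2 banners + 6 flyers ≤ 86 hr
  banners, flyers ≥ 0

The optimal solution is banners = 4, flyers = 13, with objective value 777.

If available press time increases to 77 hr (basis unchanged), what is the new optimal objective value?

Both press time and collating are binding at x*.
The binding rows give the dual system: 6·y_press time + 2·y_collating = 35 and 4·y_press time + 6·y_collating = 49.
This yields shadow prices y_press time = 4, y_collating = 5.5.
Δz = y_press time·Δb = 4 × (1) = 4, so new z* = 777 + 4 = 781.

781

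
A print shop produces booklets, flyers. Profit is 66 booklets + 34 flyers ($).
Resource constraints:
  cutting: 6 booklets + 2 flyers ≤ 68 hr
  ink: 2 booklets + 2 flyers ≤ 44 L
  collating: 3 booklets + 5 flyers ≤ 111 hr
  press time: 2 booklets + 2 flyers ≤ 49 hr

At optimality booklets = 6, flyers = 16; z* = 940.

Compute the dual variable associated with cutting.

8

Binding: cutting and ink. Non-binding: collating (13 unused), press time (5 unused).
Slack constraints have shadow price 0 (complementary slackness).
From A_Bᵀ y = c: 6·y_cutting + 2·y_ink = 66; 2·y_cutting + 2·y_ink = 34.
→ y_cutting = 8 and y_ink = 9.
Shadow price of cutting = 8.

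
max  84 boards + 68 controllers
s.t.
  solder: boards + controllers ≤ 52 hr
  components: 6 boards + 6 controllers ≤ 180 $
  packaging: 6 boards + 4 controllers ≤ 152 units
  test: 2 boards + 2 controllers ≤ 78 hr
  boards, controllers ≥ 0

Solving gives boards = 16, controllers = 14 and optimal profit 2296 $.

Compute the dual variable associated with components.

Check each constraint at x*: solder 30/52 (slack 22); components 180/180 (tight); packaging 152/152 (tight); test 60/78 (slack 18).
Since solder, test are not tight, their duals are 0.
From A_Bᵀ y = c: 6·y_components + 6·y_packaging = 84; 6·y_components + 4·y_packaging = 68.
→ y_components = 6 and y_packaging = 8.
Shadow price of components = 6.

6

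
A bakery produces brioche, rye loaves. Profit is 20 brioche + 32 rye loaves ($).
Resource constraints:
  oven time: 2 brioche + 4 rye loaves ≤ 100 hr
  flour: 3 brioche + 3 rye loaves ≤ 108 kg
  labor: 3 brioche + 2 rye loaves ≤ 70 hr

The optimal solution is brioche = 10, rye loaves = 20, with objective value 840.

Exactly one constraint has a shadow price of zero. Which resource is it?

flour

oven time: 100/100 (binding)
flour: 90/108 (slack 18)
labor: 70/70 (binding)
By complementary slackness, a constraint with positive slack has shadow price 0 → flour.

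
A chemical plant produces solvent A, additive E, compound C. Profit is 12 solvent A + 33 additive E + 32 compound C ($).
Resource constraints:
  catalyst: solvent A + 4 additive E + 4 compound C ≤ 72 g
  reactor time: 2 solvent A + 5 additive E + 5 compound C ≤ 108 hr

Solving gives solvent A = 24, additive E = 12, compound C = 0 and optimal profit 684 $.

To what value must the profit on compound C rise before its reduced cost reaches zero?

33

Check each constraint at x*: catalyst 72/72 (tight); reactor time 108/108 (tight).
From A_Bᵀ y = c: 1·y_catalyst + 2·y_reactor time = 12; 4·y_catalyst + 5·y_reactor time = 33.
This yields shadow prices y_catalyst = 2, y_reactor time = 5.
compound C enters the basis when its profit ≥ yᵀa₃ = 2·4 + 5·5 = 33.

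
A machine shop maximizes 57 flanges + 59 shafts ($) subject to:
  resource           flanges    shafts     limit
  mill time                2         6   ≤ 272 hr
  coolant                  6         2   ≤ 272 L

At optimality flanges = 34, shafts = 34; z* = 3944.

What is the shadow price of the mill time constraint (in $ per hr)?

Check each constraint at x*: mill time 272/272 (tight); coolant 272/272 (tight).
Dual feasibility on the basic columns requires 2·y_mill time + 6·y_coolant = 57, 6·y_mill time + 2·y_coolant = 59.
Solving: y_mill time = 7.5, y_coolant = 7.
Shadow price of mill time = 7.5.

7.5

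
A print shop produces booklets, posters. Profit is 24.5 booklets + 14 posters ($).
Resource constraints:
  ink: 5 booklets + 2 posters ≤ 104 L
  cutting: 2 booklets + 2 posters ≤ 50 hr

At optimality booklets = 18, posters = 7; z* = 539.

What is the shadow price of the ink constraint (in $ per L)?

Check each constraint at x*: ink 104/104 (tight); cutting 50/50 (tight).
Dual feasibility on the basic columns requires 5·y_ink + 2·y_cutting = 24.5, 2·y_ink + 2·y_cutting = 14.
→ y_ink = 3.5 and y_cutting = 3.5.
Shadow price of ink = 3.5.

3.5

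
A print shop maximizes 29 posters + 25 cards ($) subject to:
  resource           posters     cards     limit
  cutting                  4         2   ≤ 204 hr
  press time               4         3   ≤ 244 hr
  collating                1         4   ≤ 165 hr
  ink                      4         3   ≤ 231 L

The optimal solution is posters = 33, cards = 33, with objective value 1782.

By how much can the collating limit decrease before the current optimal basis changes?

19.5

Binding constraints: collating, ink. The basis is B = [[1,4],[4,3]] with det -13.
Per unit decrease in collating, x* moves by d = (0.2308, -0.3077).
The basis stays optimal until cutting becomes binding; allowable decrease = 19.5 hr.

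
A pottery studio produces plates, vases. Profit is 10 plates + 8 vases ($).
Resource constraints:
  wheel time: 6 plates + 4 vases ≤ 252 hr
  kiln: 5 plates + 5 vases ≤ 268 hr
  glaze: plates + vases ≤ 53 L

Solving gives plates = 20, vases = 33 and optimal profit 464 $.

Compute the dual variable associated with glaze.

4

Binding: wheel time and glaze. Non-binding: kiln (3 unused).
Slack constraints have shadow price 0 (complementary slackness).
Dual feasibility on the basic columns requires 6·y_wheel time + 1·y_glaze = 10, 4·y_wheel time + 1·y_glaze = 8.
This yields shadow prices y_wheel time = 1, y_glaze = 4.
Shadow price of glaze = 4.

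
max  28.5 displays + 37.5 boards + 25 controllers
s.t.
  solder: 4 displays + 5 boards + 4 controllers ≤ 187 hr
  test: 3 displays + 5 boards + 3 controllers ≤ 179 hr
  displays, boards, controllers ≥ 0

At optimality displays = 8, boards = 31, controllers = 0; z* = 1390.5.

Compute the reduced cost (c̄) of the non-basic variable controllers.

Check each constraint at x*: solder 187/187 (tight); test 179/179 (tight).
Dual feasibility on the basic columns requires 4·y_solder + 3·y_test = 28.5, 5·y_solder + 5·y_test = 37.5.
Solving: y_solder = 6, y_test = 1.5.
Reduced cost of controllers: c₃ − yᵀa₃ = 25 − (6·4 + 1.5·3) = 25 − 28.5 = -3.5.

-3.5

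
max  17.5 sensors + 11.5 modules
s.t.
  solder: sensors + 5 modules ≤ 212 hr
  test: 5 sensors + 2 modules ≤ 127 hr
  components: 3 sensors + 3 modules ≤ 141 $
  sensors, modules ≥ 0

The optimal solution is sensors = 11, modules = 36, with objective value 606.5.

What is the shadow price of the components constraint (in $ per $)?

Check each constraint at x*: solder 191/212 (slack 21); test 127/127 (tight); components 141/141 (tight).
Slack constraints have shadow price 0 (complementary slackness).
Dual feasibility on the basic columns requires 5·y_test + 3·y_components = 17.5, 2·y_test + 3·y_components = 11.5.
Solving: y_test = 2, y_components = 2.5.
Shadow price of components = 2.5.

2.5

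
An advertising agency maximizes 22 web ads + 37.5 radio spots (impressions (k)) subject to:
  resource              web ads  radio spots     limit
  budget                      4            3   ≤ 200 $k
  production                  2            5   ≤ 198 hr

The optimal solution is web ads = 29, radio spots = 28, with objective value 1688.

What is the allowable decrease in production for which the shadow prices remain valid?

Binding constraints: budget, production. The basis is B = [[4,3],[2,5]] with det 14.
Per unit decrease in production, x* moves by d = (0.2143, -0.2857).
The basis stays optimal until radio spots reaches 0; allowable decrease = 98 hr.

98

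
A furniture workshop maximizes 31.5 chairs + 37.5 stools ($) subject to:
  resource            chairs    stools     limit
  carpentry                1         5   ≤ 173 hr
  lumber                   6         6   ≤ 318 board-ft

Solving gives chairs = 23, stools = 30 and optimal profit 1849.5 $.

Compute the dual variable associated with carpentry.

At the optimum: carpentry uses 173 of 173 (binding); lumber uses 318 of 318 (binding).
From A_Bᵀ y = c: 1·y_carpentry + 6·y_lumber = 31.5; 5·y_carpentry + 6·y_lumber = 37.5.
→ y_carpentry = 1.5 and y_lumber = 5.
Shadow price of carpentry = 1.5.

1.5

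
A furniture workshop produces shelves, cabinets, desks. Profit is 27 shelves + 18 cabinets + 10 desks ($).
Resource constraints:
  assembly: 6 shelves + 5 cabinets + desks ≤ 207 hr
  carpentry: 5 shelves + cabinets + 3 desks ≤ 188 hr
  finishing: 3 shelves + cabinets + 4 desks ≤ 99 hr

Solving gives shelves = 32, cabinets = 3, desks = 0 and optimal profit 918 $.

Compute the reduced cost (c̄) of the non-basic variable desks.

Check each constraint at x*: assembly 207/207 (tight); carpentry 163/188 (slack 25); finishing 99/99 (tight).
Since carpentry is not tight, its dual is 0.
Dual feasibility on the basic columns requires 6·y_assembly + 3·y_finishing = 27, 5·y_assembly + 1·y_finishing = 18.
This yields shadow prices y_assembly = 3, y_finishing = 3.
Reduced cost of desks: c₃ − yᵀa₃ = 10 − (3·1 + 3·4) = 10 − 15 = -5.

-5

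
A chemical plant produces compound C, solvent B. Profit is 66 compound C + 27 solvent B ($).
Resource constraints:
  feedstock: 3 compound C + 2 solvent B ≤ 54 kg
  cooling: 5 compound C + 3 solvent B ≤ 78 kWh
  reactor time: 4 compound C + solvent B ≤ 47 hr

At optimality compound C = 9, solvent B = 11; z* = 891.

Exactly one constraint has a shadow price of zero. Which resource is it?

feedstock

feedstock: 49/54 (slack 5)
cooling: 78/78 (binding)
reactor time: 47/47 (binding)
By complementary slackness, a constraint with positive slack has shadow price 0 → feedstock.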